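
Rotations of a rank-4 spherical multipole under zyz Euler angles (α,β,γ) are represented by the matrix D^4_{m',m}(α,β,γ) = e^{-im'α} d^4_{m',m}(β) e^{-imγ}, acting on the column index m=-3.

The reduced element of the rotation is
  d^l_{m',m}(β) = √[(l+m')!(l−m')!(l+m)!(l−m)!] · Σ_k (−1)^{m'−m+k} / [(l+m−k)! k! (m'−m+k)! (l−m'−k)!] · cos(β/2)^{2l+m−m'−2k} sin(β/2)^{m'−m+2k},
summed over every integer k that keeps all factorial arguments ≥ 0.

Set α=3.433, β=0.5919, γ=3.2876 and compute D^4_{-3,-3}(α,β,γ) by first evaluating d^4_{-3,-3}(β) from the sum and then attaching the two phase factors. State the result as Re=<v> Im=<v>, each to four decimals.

Split into d^4_{-3,-3}(β=0.5919) × two z-phases.
Half-angle: c=0.956526, s=0.291649. N=√(1·5040·1·5040)=5040.000000
Admissible k: 0..1 (factorial args all ≥0)
  k=0: (−1)^0·5040.0000/(5040)·0.9565^8·0.2916^0 = +0.700765
  k=1: (−1)^1·5040.0000/(720)·0.9565^6·0.2916^2 = -0.456034
d^4_{-3,-3}(0.5919) = +0.700765 -0.456034 = +0.244731
D = (-0.641594-0.767045i)·(+0.244731)·(-0.905592-0.424149i) = +0.062573+0.236596i

Re=0.0626 Im=0.2366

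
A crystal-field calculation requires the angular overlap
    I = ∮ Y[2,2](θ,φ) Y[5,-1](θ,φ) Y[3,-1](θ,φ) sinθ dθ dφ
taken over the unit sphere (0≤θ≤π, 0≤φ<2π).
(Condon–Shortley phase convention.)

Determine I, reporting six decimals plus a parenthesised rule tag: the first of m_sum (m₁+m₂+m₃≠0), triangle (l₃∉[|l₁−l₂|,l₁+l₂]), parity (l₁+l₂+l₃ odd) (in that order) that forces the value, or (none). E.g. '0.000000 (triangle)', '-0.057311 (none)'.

-0.092802 (none)

Checks pass: Σm=0; 10 even; l₃=3∈[3,7].
(2·2+1)(2·5+1)(2·3+1) = 385
Δ: 4! 0! 6! / 11! → 1/2310
sum: t=2:+1/144 = 1/144
3j²(2 5 3; 0 0 0) = Δ·Π!·Σ² = 10/231  (sign -1)
sum: t=0:+1/1152 = 1/1152
3j²(2 5 3; 2 -1 -1) = Δ·Π!·Σ² = 1/154  (sign +1)
combine: 4πI² = 385·10/231·1/154 = 25/231
take √, sign -1: I = -0.09280237
No selection rule forces the value: the integral is nonzero (none).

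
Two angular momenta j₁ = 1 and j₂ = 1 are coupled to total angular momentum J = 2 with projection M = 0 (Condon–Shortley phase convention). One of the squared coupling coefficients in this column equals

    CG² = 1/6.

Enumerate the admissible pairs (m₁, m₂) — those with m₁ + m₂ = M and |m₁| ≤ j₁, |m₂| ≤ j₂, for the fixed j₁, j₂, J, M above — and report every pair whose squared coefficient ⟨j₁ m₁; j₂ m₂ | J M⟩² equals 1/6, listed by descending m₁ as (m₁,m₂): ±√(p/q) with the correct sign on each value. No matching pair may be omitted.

Admissible pairs with m₁+m₂ = M = 0: (-1,1), (0,0), (1,-1)
  (m₁,m₂)=(1,-1): CG² = 1/6, CG = +√(1/6)   ← matches the target
  (m₁,m₂)=(0,0): CG² = 2/3, CG = +√(2/3)
  (m₁,m₂)=(-1,1): CG² = 1/6, CG = +√(1/6)   ← matches the target
Pairs with CG² = 1/6: (1,-1): +√(1/6); (-1,1): +√(1/6)

(1,-1): +√(1/6); (-1,1): +√(1/6)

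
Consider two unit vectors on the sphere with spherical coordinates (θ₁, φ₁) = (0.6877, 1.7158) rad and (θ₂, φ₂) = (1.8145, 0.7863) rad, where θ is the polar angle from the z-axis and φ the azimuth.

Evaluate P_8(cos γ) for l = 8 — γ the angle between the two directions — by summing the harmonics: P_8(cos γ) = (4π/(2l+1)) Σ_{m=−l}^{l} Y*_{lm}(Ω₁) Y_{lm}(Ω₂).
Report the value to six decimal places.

0.003277

Summing Y*_{l m}(θ₁,φ₁)·Y_{l m}(θ₂,φ₂) over m ∈ [−8, 8]; prefactor 4π/(2·8+1) = 0.739198:
  m=-8: Y*=0.00542 + 0.01245j  Y=0.40546 - 0.00293j  product 0.00224 + 0.00503j
  m=-7: Y*=0.05619 - 0.03490j  Y=-0.28695 - 0.28335j  product -0.02601 - 0.00591j
  m=-6: Y*=-0.12632 - 0.14974j  Y=-0.00022 - 0.03981j  product -0.00593 + 0.00506j
  m=-5: Y*=-0.25575 + 0.28866j  Y=-0.25282 + 0.25511j  product -0.00898 - 0.13822j
  m=-4: Y*=0.39730 + 0.26031j  Y=0.08806 - 0.00032j  product 0.03507 + 0.02280j
  m=-3: Y*=0.10036 - 0.21596j  Y=0.22103 + 0.21984j  product 0.06966 - 0.02567j
  m=-2: Y*=0.22881 + 0.06828j  Y=-0.00025 - 0.14121j  product 0.00958 - 0.03233j
  m=-1: Y*=0.05349 - 0.36632j  Y=0.20199 - 0.20236j  product -0.06332 - 0.08482j
  m=+0: Y*=0.12922 + 0.00000j  Y=-0.15599 + 0.00000j  product -0.02016 + 0.00000j
  m=+1: Y*=-0.05349 - 0.36632j  Y=-0.20199 - 0.20236j  product -0.06332 + 0.08482j
  m=+2: Y*=0.22881 - 0.06828j  Y=-0.00025 + 0.14121j  product 0.00958 + 0.03233j
  m=+3: Y*=-0.10036 - 0.21596j  Y=-0.22103 + 0.21984j  product 0.06966 + 0.02567j
  m=+4: Y*=0.39730 - 0.26031j  Y=0.08806 + 0.00032j  product 0.03507 - 0.02280j
  m=+5: Y*=0.25575 + 0.28866j  Y=0.25282 + 0.25511j  product -0.00898 + 0.13822j
  m=+6: Y*=-0.12632 + 0.14974j  Y=-0.00022 + 0.03981j  product -0.00593 - 0.00506j
  m=+7: Y*=-0.05619 - 0.03490j  Y=0.28695 - 0.28335j  product -0.02601 + 0.00591j
  m=+8: Y*=0.00542 - 0.01245j  Y=0.40546 + 0.00293j  product 0.00224 - 0.00503j
Total Σ_m = 0.00443 - 0.00000j. Multiply by 0.739198: 0.00328 - 0.00000j. P_8(cos γ) = 0.003277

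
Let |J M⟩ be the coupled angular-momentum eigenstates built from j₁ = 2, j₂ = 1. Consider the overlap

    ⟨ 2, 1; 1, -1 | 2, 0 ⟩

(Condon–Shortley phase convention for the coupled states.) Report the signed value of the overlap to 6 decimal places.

+√(1/2) = +0.707107

√[5·1!3!1!/6! · 3!1!0!2!2!2!] = √(2)
  +(−1)^0/∏(0,1,1,0,2,1)! = 1/2  (running 1/2)
⟨..|..⟩ = √(2)·(1/2) = +0.707107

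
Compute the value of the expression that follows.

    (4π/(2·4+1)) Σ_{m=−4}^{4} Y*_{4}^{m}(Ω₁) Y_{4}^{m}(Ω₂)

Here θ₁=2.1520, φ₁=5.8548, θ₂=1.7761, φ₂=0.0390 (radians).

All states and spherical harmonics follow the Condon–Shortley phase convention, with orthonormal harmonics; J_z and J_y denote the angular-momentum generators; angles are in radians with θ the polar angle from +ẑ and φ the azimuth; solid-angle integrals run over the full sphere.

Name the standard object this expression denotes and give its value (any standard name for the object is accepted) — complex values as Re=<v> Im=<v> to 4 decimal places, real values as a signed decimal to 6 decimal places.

This sum is the spherical-harmonic addition theorem: it equals the Legendre polynomial P_l(cos γ) of the angle γ between the two directions.
Term-by-term m-sum for l=4 (normalisation 4π/9 = 1.396263):
  term(m=-4) = -0.02584 - 0.08390j   from Y*(Ω₁)=-0.03072 - 0.21376j, Y(Ω₂)=0.40158 - 0.06316j
  term(m=-3) = 0.01612 - 0.09470j   from Y*(Ω₁)=-0.11306 + 0.38498j, Y(Ω₂)=-0.23779 + 0.02795j
  term(m=-2) = -0.03503 + 0.04744j   from Y*(Ω₁)=0.16988 - 0.19604j, Y(Ω₂)=-0.22665 + 0.01771j
  term(m=-1) = 0.04412 - 0.02227j   from Y*(Ω₁)=0.17574 - 0.08026j, Y(Ω₂)=0.25560 - 0.00997j
  term(m=+0) = -0.05810 + 0.00000j   from Y*(Ω₁)=-0.30285 + 0.00000j, Y(Ω₂)=0.19186 + 0.00000j
  term(m=+1) = 0.04412 + 0.02227j   from Y*(Ω₁)=-0.17574 - 0.08026j, Y(Ω₂)=-0.25560 - 0.00997j
  term(m=+2) = -0.03503 - 0.04744j   from Y*(Ω₁)=0.16988 + 0.19604j, Y(Ω₂)=-0.22665 - 0.01771j
  term(m=+3) = 0.01612 + 0.09470j   from Y*(Ω₁)=0.11306 + 0.38498j, Y(Ω₂)=0.23779 + 0.02795j
  term(m=+4) = -0.02584 + 0.08390j   from Y*(Ω₁)=-0.03072 + 0.21376j, Y(Ω₂)=0.40158 + 0.06316j
Accumulated sum -0.05935 + 0.00000j; after 4π/(2l+1) scaling, -0.08287 + 0.00000j ⇒ P_4 = -0.082872

Legendre polynomial (addition theorem), -0.082872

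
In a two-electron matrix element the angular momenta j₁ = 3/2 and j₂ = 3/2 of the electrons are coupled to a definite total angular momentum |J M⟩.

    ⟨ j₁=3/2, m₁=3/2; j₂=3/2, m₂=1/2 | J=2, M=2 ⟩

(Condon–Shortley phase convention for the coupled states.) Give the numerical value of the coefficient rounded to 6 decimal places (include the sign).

+0.707107

j₁+j₂−J=1  J+j₁−j₂=2  J−j₁+j₂=2  j₁+j₂+J+1=6
(j₁±m₁, j₂±m₂, J±M) = (3,0,2,1,4,0)
P² = 8
sum k=0..0:
  [0] +1/4 = 1/4
S = 1/4
C² = P²·S² = 1/2 ; C = +0.707107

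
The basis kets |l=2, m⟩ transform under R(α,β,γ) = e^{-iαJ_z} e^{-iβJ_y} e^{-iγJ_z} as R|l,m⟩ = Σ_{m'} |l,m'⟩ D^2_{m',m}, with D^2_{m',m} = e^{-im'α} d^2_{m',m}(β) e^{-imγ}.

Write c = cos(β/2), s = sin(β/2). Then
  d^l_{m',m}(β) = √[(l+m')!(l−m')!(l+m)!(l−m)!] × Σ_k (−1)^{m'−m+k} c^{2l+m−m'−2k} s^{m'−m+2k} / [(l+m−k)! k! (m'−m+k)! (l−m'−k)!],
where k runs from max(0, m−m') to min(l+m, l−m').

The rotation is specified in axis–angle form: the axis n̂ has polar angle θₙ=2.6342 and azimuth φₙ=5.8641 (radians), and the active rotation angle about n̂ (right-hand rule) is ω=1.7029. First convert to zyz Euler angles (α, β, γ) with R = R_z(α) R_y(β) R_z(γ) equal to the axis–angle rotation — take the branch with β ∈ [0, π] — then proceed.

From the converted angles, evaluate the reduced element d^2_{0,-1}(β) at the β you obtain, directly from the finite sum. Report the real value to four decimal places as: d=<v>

d=-0.6107

Axis–angle → zyz. n̂ = (sinθₙcosφₙ, sinθₙsinφₙ, cosθₙ) = (+0.443851, -0.197725, -0.874014), ω = 1.7029.
R = I cosω + sinω [n̂]ₓ + (1−cosω) n̂n̂ᵀ gives
  R = [+0.091233, +0.767079, -0.635033; -0.965719, -0.087475, -0.244406; -0.243028, +0.635561, +0.732802]
β = atan2(√(R₁₃²+R₂₃²), R₃₃) = 0.748365; α = atan2(R₂₃, R₁₃) mod 2π = 3.508990; γ = atan2(R₃₂, −R₃₁) mod 2π = 1.205568
d^2_{0,-1}(β=0.7484) via the finite sum:
Half-angle: c=0.930807, s=0.365512. N=√(2·2·1·6)=4.898979
k: max(0,(-1)−(0))=0 … min(2+(-1),2−(0))=1
  k=0: (−1)^1·4.8990/(2)·0.9308^3·0.3655^1 = -0.722030
  k=1: (−1)^2·4.8990/(2)·0.9308^1·0.3655^3 = +0.111337
d^2_{0,-1}(0.7484) = -0.722030 +0.111337 = -0.610694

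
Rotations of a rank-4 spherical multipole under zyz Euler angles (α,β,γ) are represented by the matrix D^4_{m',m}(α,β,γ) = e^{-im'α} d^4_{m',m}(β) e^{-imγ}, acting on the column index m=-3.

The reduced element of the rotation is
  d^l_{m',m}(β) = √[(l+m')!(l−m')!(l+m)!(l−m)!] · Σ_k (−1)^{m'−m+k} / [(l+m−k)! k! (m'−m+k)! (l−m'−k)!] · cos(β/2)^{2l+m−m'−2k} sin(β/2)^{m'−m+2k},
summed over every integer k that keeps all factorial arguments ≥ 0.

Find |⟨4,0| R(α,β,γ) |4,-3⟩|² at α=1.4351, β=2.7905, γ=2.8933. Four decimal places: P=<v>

First d^4_{0,-3}(β=2.7905), then the phase factors e^{-i(0)α} and e^{-i(-3)γ}:
With c≡cos(β/2)=0.174646 and s≡sin(β/2)=0.984631, N=[24·24·1·5040]^{1/2}=1703.830978
Admissible k: 0..1 (factorial args all ≥0)
  k=0: (−1)^3·1703.8310/(144)·0.1746^5·0.9846^3 = -0.001835
  k=1: (−1)^4·1703.8310/(144)·0.1746^3·0.9846^5 = +0.058332
d^4_{0,-3}(2.7905) = -0.001835 +0.058332 = +0.056497
|D^4_{0,-3}|² = |d^4_{0,-3}(β)|² = (+0.056497)² = 0.003192 (the z-rotation phases have unit modulus)

P=0.0032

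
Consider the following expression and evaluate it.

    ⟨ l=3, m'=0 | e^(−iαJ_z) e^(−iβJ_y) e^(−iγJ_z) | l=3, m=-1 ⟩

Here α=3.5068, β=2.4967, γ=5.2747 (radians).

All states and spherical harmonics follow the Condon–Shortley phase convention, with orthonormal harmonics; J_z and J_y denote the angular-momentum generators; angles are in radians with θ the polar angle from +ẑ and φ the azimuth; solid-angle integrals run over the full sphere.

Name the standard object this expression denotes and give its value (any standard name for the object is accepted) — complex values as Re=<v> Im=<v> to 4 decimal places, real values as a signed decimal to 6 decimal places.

Wigner D-matrix element, Re=-0.3044 Im=0.4830

This is a Wigner D-matrix element — the rotation-matrix element ⟨l m'| R(α,β,γ) |l m⟩ in the angular-momentum basis.
D^3_{0,-1}(3.5068,2.4967,5.2747) = e^{-i·0·3.5068}·d^3_{0,-1}(2.4967)·e^{-i·-1·5.2747}. Compute d first:
c=cos(2.496700/2)=0.316888, s=sin(2.496700/2)=0.948463; N=√[6·6·2·24]=41.569219
k: max(0,(-1)−(0))=0 … min(3+(-1),3−(0))=2
  k=0: (−1)^1·41.5692/(12)·0.3169^5·0.9485^1 = -0.010499
  k=1: (−1)^2·41.5692/(4)·0.3169^3·0.9485^3 = +0.282156
  k=2: (−1)^3·41.5692/(12)·0.3169^1·0.9485^5 = -0.842555
d^3_{0,-1}(2.4967) = -0.010499 +0.282156 -0.842555 = -0.570897
Attach z-rotation phases: D = e^{-i(0)(3.5068)}·(-0.570897)·e^{-i(-1)(5.2747)} = -0.304370+0.482994i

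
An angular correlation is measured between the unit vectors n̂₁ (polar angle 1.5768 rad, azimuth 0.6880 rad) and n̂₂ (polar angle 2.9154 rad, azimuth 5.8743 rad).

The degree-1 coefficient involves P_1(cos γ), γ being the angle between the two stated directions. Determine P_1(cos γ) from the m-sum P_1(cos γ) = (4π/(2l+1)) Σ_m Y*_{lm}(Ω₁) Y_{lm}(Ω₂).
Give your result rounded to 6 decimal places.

Term-by-term m-sum for l=1 (normalisation 4π/3 = 4.188790):
  m=-1: (+0.266895+0.219383i) × (+0.071096+0.030806i) = +0.012217+0.023819i  (running Σ = +0.012217+0.023819i)
  m=0: (-0.002933-0.000000i) × (-0.476156+0.000000i) = +0.001397+0.000000i  (running Σ = +0.013614+0.023819i)
  m=1: (-0.266895+0.219383i) × (-0.071096+0.030806i) = +0.012217-0.023819i  (running Σ = +0.025830+0.000000i)
Total Σ_m = +0.025830+0.000000i. Multiply by 4.188790: +0.108198+0.000000i. P_1(cos γ) = 0.108198

0.108198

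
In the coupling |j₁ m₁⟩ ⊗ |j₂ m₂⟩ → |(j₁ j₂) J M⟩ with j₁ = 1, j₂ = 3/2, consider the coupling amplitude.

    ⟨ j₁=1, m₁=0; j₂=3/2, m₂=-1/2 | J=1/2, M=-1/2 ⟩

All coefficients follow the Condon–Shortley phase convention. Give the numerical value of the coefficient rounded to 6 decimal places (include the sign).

-0.577350

√[2·2!0!1!/4! · 1!1!1!2!0!1!] = √(1/3)
  +(−1)^1/∏(1,1,0,0,0,1)! = -1  (running -1)
⟨..|..⟩ = √(1/3)·(-1) = -0.577350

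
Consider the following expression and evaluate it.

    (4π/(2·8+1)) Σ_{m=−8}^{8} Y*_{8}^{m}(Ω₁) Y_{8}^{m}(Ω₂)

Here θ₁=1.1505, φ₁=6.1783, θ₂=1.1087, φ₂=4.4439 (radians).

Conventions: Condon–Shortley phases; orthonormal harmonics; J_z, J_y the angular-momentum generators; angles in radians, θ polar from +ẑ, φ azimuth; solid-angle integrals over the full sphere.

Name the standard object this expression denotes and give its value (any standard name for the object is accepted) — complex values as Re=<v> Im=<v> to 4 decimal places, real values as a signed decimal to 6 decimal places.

This sum is the spherical-harmonic addition theorem: it equals the Legendre polynomial P_l(cos γ) of the angle γ between the two directions.
Expand P_8 via completeness: Σ_{m} conj(Y_{8,m}) at Ω₁ times Y_{8,m} at Ω₂ —
  m=-8: Y*=+0.166221-0.185099i  Y=-0.115904+0.178026i  product +0.013687+0.051045i
  m=-7: Y*=+0.330165-0.297975i  Y=+0.403220+0.128552i  product +0.171434-0.077706i
  m=-6: Y*=+0.263855-0.192103i  Y=+0.015394-0.383335i  product -0.069578-0.104102i
  m=-5: Y*=-0.091567+0.052968i  Y=+0.003773-0.000877i  product -0.000299+0.000280i
  m=-4: Y*=-0.327760+0.146189i  Y=-0.165618-0.305452i  product +0.098937+0.075904i
  m=-3: Y*=-0.063879+0.020791i  Y=-0.126294+0.121324i  product +0.005545-0.010376i
  m=-2: Y*=+0.312994-0.066637i  Y=-0.229313-0.136517i  product -0.080871-0.027448i
  m=-1: Y*=+0.132872-0.013988i  Y=-0.061968+0.225229i  product -0.005083+0.030793i
  m=+0: Y*=-0.301459-0.000000i  Y=-0.235718+0.000000i  product +0.071059+0.000000i
  m=+1: Y*=-0.132872-0.013988i  Y=+0.061968+0.225229i  product -0.005083-0.030793i
  m=+2: Y*=+0.312994+0.066637i  Y=-0.229313+0.136517i  product -0.080871+0.027448i
  m=+3: Y*=+0.063879+0.020791i  Y=+0.126294+0.121324i  product +0.005545+0.010376i
  m=+4: Y*=-0.327760-0.146189i  Y=-0.165618+0.305452i  product +0.098937-0.075904i
  m=+5: Y*=+0.091567+0.052968i  Y=-0.003773-0.000877i  product -0.000299-0.000280i
  m=+6: Y*=+0.263855+0.192103i  Y=+0.015394+0.383335i  product -0.069578+0.104102i
  m=+7: Y*=-0.330165-0.297975i  Y=-0.403220+0.128552i  product +0.171434+0.077706i
  m=+8: Y*=+0.166221+0.185099i  Y=-0.115904-0.178026i  product +0.013687-0.051045i
Accumulated sum +0.338603+0.000000i; after 4π/(2l+1) scaling, +0.250295+0.000000i ⇒ P_8 = 0.250295

Legendre polynomial (addition theorem), +0.250295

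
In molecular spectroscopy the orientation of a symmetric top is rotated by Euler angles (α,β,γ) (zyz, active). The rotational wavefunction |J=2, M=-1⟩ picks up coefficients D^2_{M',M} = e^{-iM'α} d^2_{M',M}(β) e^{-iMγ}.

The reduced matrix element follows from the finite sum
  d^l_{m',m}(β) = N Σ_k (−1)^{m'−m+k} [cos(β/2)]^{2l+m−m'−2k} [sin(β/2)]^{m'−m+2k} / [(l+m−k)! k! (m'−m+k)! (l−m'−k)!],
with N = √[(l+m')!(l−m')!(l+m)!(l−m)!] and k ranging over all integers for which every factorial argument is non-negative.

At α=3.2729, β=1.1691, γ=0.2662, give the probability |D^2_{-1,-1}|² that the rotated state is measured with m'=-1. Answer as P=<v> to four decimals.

P=0.0230

Split into d^2_{-1,-1}(β=1.1691) × two z-phases.
With c≡cos(β/2)=0.833960 and s≡sin(β/2)=0.551824, N=[1·6·1·6]^{1/2}=6.000000
Admissible k: 0..1 (factorial args all ≥0)
  k=0: (−1)^0·6.0000/(6)·0.8340^4·0.5518^0 = +0.483706
  k=1: (−1)^1·6.0000/(2)·0.8340^2·0.5518^2 = -0.635351
d^2_{-1,-1}(1.1691) = +0.483706 -0.635351 = -0.151644
|D^2_{-1,-1}|² = |d^2_{-1,-1}(β)|² = (-0.151644)² = 0.022996 (the z-rotation phases have unit modulus)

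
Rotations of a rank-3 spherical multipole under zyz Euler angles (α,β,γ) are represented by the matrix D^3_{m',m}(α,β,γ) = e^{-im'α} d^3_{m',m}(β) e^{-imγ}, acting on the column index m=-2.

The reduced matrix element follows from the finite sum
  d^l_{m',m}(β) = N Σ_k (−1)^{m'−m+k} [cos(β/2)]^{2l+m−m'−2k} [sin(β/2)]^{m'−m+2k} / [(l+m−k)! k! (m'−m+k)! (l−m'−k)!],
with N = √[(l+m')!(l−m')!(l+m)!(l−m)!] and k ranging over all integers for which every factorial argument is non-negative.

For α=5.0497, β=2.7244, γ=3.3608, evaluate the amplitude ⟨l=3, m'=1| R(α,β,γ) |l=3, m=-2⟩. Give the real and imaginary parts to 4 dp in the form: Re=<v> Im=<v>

Re=-0.0539 Im=0.5316

First d^3_{1,-2}(β=2.7244), then the phase factors e^{-i(1)α} and e^{-i(-2)γ}:
c=cos(2.724400/2)=0.207087, s=sin(2.724400/2)=0.978323; N=√[24·2·1·120]=75.894664
The bounds max(0,m−m')=0 and min(l+m,l−m')=1 give 2 terms
  k=0: (−1)^3·75.8947/(12)·0.2071^3·0.9783^3 = -0.052594
  k=1: (−1)^4·75.8947/(24)·0.2071^1·0.9783^5 = +0.586898
d^3_{1,-2}(2.7244) = -0.052594 +0.586898 = +0.534305
Phases: e^{-i·(1)·5.0497}=+0.330951+0.943648i, e^{-i·(-2)·3.3608}=+0.905426+0.424505i ⇒ D=-0.053928+0.531576i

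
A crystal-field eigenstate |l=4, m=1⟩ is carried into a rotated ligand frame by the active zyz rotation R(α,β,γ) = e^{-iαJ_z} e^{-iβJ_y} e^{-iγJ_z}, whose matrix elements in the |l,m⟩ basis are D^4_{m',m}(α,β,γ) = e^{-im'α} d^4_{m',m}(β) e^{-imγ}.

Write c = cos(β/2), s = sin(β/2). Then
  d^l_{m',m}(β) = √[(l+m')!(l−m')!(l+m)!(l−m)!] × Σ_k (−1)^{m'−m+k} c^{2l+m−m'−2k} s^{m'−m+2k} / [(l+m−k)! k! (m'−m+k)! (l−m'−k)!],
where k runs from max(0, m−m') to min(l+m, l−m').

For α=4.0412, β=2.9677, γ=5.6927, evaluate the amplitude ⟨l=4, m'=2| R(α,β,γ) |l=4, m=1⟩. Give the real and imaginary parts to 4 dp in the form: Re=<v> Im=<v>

Re=-0.0032 Im=0.0084

Split into d^4_{2,1}(β=2.9677) × two z-phases.
With c≡cos(β/2)=0.086837 and s≡sin(β/2)=0.996223, N=[720·2·120·6]^{1/2}=1018.233765
Admissible k: 0..2 (factorial args all ≥0)
  k=0: (−1)^1·1018.2338/(240)·0.0868^7·0.9962^1 = -0.000000
  k=1: (−1)^2·1018.2338/(48)·0.0868^5·0.9962^3 = +0.000104
  k=2: (−1)^3·1018.2338/(72)·0.0868^3·0.9962^5 = -0.009087
d^4_{2,1}(2.9677) = -0.000000 +0.000104 -0.009087 = -0.008983
Attach z-rotation phases: D = e^{-i(2)(4.0412)}·(-0.008983)·e^{-i(1)(5.6927)} = -0.003182+0.008401i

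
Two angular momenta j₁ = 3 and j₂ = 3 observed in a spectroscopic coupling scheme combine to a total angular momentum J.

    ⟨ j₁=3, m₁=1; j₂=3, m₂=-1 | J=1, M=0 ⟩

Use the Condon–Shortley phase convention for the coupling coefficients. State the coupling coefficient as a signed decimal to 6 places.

+0.188982  (= +√(1/28))

j₁+j₂−J=5  J+j₁−j₂=1  J−j₁+j₂=1  j₁+j₂+J+1=8
(j₁±m₁, j₂±m₂, J±M) = (4,2,2,4,1,1)
P² = 144/7
sum k=1..2:
  [1] −1/24 = -1/24
  [2] +1/12 = 1/12
S = 1/24
C² = P²·S² = 1/28 ; C = +0.188982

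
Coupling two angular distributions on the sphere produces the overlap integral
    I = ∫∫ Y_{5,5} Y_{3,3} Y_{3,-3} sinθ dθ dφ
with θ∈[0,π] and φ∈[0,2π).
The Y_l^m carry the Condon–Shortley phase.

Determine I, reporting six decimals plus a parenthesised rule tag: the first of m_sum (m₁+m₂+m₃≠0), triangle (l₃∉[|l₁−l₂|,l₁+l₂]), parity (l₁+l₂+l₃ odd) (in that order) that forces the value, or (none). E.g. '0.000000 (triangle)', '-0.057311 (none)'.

0.000000 (m_sum)

m-sum = 5 + 3 − 3 = 5 ≠ 0 ⇒ I = 0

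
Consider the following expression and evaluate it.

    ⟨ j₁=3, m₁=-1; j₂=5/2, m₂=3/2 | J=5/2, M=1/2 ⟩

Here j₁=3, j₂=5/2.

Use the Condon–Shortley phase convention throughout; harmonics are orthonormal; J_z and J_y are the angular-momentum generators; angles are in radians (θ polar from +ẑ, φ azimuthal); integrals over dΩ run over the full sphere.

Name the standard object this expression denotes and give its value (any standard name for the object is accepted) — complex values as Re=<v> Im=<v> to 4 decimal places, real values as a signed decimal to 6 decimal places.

Clebsch–Gordan coefficient, +√(1/35) ≈ +0.169031

This is a Clebsch–Gordan (vector-coupling) coefficient.
√[6·3!3!2!/9! · 2!4!4!1!3!2!] = √(576/35)
  +(−1)^2/∏(2,1,2,2,1,0)! = 1/8  (running 1/8)
  +(−1)^3/∏(3,0,1,1,2,1)! = -1/12  (running 1/24)
⟨..|..⟩ = √(576/35)·(1/24) = +0.169031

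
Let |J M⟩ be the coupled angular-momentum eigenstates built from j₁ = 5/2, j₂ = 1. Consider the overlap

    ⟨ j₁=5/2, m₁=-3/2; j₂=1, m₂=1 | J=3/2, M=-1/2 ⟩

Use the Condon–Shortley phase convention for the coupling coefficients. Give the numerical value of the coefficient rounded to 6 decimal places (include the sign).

triangle: 2!·3!·0!/6! = 12/720
(j±m)!: 1!·4!·2!·0!·1!·2! = 96
prefactor² = (2J+1)·Δ·N² = 32/5
  k=2: +1/(2!·0!·2!·0!·1!·0!) = 1/4
Σ = 1/4  ⇒  CG² = 32/5·(1/4)² = 2/5
CG = +√(2/5) = +0.632456

+0.632456  (= +√(2/5))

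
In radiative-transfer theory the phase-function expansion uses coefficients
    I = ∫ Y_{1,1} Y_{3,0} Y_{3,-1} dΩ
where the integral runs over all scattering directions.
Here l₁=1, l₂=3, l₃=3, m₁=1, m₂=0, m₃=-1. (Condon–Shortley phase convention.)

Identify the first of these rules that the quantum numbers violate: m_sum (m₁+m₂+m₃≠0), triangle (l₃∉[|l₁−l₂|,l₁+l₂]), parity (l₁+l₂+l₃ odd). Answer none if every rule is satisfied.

azimuthal sum: 1 + 0 − 1 = 0  ✓
2 ≤ 3 ≤ 4 (triangle on l)  ✓
L = 1 + 3 + 3 = 7 (odd)  ✗

parity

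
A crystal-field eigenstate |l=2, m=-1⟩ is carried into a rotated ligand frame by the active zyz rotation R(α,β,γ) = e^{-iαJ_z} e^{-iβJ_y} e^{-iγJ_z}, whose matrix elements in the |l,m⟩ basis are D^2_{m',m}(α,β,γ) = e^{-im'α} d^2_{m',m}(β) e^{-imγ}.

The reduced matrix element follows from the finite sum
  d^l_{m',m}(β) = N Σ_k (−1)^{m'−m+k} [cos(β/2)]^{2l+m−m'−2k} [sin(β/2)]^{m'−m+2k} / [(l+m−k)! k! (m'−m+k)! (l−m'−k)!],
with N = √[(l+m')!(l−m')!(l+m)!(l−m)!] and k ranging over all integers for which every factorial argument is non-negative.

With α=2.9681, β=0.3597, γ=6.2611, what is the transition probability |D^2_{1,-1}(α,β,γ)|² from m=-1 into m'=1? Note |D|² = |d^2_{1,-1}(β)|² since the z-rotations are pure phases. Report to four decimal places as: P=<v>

D^2_{1,-1}(2.9681,0.3597,6.2611) = e^{-i·1·2.9681}·d^2_{1,-1}(0.3597)·e^{-i·-1·6.2611}. Compute d first:
With c≡cos(β/2)=0.983871 and s≡sin(β/2)=0.178882, N=[6·1·1·6]^{1/2}=6.000000
k∈{0,1} keeps every argument non-negative
  k=0: (−1)^2·6.0000/(2)·0.9839^2·0.1789^2 = +0.092925
  k=1: (−1)^3·6.0000/(6)·0.9839^0·0.1789^4 = -0.001024
d^2_{1,-1}(0.3597) = +0.092925 -0.001024 = +0.091901
|D^2_{1,-1}|² = |d^2_{1,-1}(β)|² = (+0.091901)² = 0.008446 (the z-rotation phases have unit modulus)

P=0.0084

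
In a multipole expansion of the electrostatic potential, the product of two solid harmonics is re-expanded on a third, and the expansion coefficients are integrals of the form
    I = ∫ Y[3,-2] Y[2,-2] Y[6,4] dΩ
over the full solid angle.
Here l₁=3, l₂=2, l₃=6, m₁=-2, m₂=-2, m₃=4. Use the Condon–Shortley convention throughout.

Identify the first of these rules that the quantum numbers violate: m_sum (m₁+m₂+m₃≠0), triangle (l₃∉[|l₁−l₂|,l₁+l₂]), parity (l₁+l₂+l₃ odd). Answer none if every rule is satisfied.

azimuthal sum: -2 − 2 + 4 = 0  ✓
l₃ must lie in [1,5]; have l₃=6  ✗
L = 3 + 2 + 6 = 11 (odd)

triangle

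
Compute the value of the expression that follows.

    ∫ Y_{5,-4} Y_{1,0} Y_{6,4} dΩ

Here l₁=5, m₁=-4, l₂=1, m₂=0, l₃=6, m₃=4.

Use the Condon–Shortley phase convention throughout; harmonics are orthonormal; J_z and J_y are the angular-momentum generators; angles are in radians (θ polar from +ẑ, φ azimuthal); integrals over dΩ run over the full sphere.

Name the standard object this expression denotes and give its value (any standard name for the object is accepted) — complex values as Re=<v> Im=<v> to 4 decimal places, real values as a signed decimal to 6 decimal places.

This is a Gaunt coefficient — the integral of a triple product of spherical harmonics over the sphere.
m-sum 0 ✓  L=12 even ✓  4≤6≤6 ✓
Π(2lᵢ+1) = 11×3×13 = 429
triangle coeff Δ(5,1,6) = 1/858
Σ_t [0,0]: t=0:+1/14400 = 1/14400
(3j)²=6/143 [(5 1 6; 0 0 0)], sign=+1
Σ_t [0,0]: t=0:+1/362880 = 1/362880
(3j)²=10/429 [(5 1 6; -4 0 4)], sign=+1
⇒ 4πI² = 60/143
I = (+1)√(60/143/(4π)) = 0.18272698

Gaunt coefficient, +0.182727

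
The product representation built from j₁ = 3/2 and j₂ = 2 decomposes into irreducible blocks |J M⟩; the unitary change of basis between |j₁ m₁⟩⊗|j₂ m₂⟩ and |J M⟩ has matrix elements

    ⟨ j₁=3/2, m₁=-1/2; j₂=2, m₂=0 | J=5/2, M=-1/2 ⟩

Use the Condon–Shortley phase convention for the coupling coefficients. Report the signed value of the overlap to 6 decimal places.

-0.292770  (= −√(3/35))

triangle: 1!*2!*3!/7! = 12/5040
(j±m)!: 1!*2!*2!*2!*2!*3! = 96
prefactor² = (2J+1)*Δ*N² = 48/35
  k=0: +1/(0!*1!*2!*2!*0!*1!) = 1/4
  k=1: −1/(1!*0!*1!*1!*1!*2!) = -1/2
Σ = -1/4  ⇒  CG² = 48/35*(-1/4)² = 3/35
CG = −√(3/35) = -0.292770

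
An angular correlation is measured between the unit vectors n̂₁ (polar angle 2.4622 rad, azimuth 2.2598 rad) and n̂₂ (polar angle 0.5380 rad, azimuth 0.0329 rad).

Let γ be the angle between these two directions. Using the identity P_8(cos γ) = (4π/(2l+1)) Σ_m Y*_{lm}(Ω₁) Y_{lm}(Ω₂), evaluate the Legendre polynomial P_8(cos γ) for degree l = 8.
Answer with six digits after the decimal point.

-0.332861

Term-by-term m-sum for l=8 (normalisation 4π/17 = 0.739198):
  [-8]  conj(Y_{8,-8})(Ω₁) = (0.008978, -0.008726) ; Y_{8,-8}(Ω₂) = (0.002366, -0.000637) ; Δ = (0.000016, -0.000026)
  [-7]  conj(Y_{8,-7})(Ω₁) = (0.061630, 0.006846) ; Y_{8,-7}(Ω₂) = (0.015990, -0.003749) ; Δ = (0.001011, -0.000122)
  [-6]  conj(Y_{8,-6})(Ω₁) = (0.102279, 0.156668) ; Y_{8,-6}(Ω₂) = (0.067230, -0.013446) ; Δ = (0.008983, 0.009158)
  [-5]  conj(Y_{8,-5})(Ω₁) = (-0.112506, 0.359336) ; Y_{8,-5}(Ω₂) = (0.196185, -0.032567) ; Δ = (-0.010370, 0.074160)
  [-4]  conj(Y_{8,-4})(Ω₁) = (-0.443245, 0.179911) ; Y_{8,-4}(Ω₂) = (0.397089, -0.052561) ; Δ = (-0.166551, 0.094738)
  [-3]  conj(Y_{8,-3})(Ω₁) = (-0.229676, -0.124346) ; Y_{8,-3}(Ω₂) = (0.505666, -0.050072) ; Δ = (-0.122366, -0.051377)
  [-2]  conj(Y_{8,-2})(Ω₁) = (0.041629, 0.213251) ; Y_{8,-2}(Ω₂) = (0.246474, -0.016241) ; Δ = (0.013724, 0.051885)
  [-1]  conj(Y_{8,-1})(Ω₁) = (-0.243004, 0.295028) ; Y_{8,-1}(Ω₂) = (-0.295342, 0.009720) ; Δ = (0.068902, -0.089496)
  [+0]  conj(Y_{8,0})(Ω₁) = (0.102692, -0.000000) ; Y_{8,0}(Ω₂) = (-0.360278, 0.000000) ; Δ = (-0.036998, 0.000000)
  [+1]  conj(Y_{8,1})(Ω₁) = (0.243004, 0.295028) ; Y_{8,1}(Ω₂) = (0.295342, 0.009720) ; Δ = (0.068902, 0.089496)
  [+2]  conj(Y_{8,2})(Ω₁) = (0.041629, -0.213251) ; Y_{8,2}(Ω₂) = (0.246474, 0.016241) ; Δ = (0.013724, -0.051885)
  [+3]  conj(Y_{8,3})(Ω₁) = (0.229676, -0.124346) ; Y_{8,3}(Ω₂) = (-0.505666, -0.050072) ; Δ = (-0.122366, 0.051377)
  [+4]  conj(Y_{8,4})(Ω₁) = (-0.443245, -0.179911) ; Y_{8,4}(Ω₂) = (0.397089, 0.052561) ; Δ = (-0.166551, -0.094738)
  [+5]  conj(Y_{8,5})(Ω₁) = (0.112506, 0.359336) ; Y_{8,5}(Ω₂) = (-0.196185, -0.032567) ; Δ = (-0.010370, -0.074160)
  [+6]  conj(Y_{8,6})(Ω₁) = (0.102279, -0.156668) ; Y_{8,6}(Ω₂) = (0.067230, 0.013446) ; Δ = (0.008983, -0.009158)
  [+7]  conj(Y_{8,7})(Ω₁) = (-0.061630, 0.006846) ; Y_{8,7}(Ω₂) = (-0.015990, -0.003749) ; Δ = (0.001011, 0.000122)
  [+8]  conj(Y_{8,8})(Ω₁) = (0.008978, 0.008726) ; Y_{8,8}(Ω₂) = (0.002366, 0.000637) ; Δ = (0.000016, 0.000026)
Σ over m = (-0.450300, 0.000000); ×(4π/17) → (-0.332861, 0.000000). Real part: -0.332861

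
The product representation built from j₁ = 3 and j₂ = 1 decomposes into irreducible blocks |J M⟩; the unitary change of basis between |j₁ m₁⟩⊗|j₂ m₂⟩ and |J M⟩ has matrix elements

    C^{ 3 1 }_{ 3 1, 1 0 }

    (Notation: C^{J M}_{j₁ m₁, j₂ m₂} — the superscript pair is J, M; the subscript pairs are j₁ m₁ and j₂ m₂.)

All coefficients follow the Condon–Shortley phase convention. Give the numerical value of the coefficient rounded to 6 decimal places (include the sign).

+√(1/12) = +0.288675

√[7·1!5!1!/8! · 4!2!1!1!4!2!] = √(48)
  +(−1)^0/∏(0,1,2,1,3,0)! = 1/12  (running 1/12)
  +(−1)^1/∏(1,0,1,0,4,1)! = -1/24  (running 1/24)
⟨..|..⟩ = √(48)·(1/24) = +0.288675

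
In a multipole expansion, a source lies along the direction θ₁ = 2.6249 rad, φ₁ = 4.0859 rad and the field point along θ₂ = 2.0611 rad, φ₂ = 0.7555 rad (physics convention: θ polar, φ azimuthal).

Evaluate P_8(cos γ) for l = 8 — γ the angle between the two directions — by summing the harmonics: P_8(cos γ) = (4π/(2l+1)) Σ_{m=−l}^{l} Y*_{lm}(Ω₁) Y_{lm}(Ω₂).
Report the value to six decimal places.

0.270023

Expand P_8 via completeness: Σ_{m} conj(Y_{8,m}) at Ω₁ times Y_{8,m} at Ω₂ —
  m=-8: Y*=(0.000539, 0.001747)  Y=(0.183706, 0.044797)  product (0.000021, 0.000345)
  m=-7: Y*=(0.012189, 0.004134)  Y=(-0.219936, -0.338559)  product (-0.001281, -0.005036)
  m=-6: Y*=(0.046126, -0.032745)  Y=(-0.073644, 0.406112)  product (0.009901, 0.021144)
  m=-5: Y*=(0.001587, -0.173461)  Y=(0.053681, -0.039627)  product (-0.006789, -0.009374)
  m=-4: Y*=(-0.299784, -0.221176)  Y=(0.319246, 0.038363)  product (-0.087220, -0.082110)
  m=-3: Y*=(-0.491323, 0.156664)  Y=(-0.153423, -0.183747)  product (0.104167, 0.066243)
  m=-2: Y*=(-0.098474, 0.299340)  Y=(0.012682, -0.211832)  product (0.062161, 0.024656)
  m=-1: Y*=(-0.138126, -0.190847)  Y=(-0.208619, 0.196503)  product (0.066318, 0.012672)
  m=+0: Y*=(-0.408445, -0.000000)  Y=(-0.173186, 0.000000)  product (0.070737, 0.000000)
  m=+1: Y*=(0.138126, -0.190847)  Y=(0.208619, 0.196503)  product (0.066318, -0.012672)
  m=+2: Y*=(-0.098474, -0.299340)  Y=(0.012682, 0.211832)  product (0.062161, -0.024656)
  m=+3: Y*=(0.491323, 0.156664)  Y=(0.153423, -0.183747)  product (0.104167, -0.066243)
  m=+4: Y*=(-0.299784, 0.221176)  Y=(0.319246, -0.038363)  product (-0.087220, 0.082110)
  m=+5: Y*=(-0.001587, -0.173461)  Y=(-0.053681, -0.039627)  product (-0.006789, 0.009374)
  m=+6: Y*=(0.046126, 0.032745)  Y=(-0.073644, -0.406112)  product (0.009901, -0.021144)
  m=+7: Y*=(-0.012189, 0.004134)  Y=(0.219936, -0.338559)  product (-0.001281, 0.005036)
  m=+8: Y*=(0.000539, -0.001747)  Y=(0.183706, -0.044797)  product (0.000021, -0.000345)
Σ over m = (0.365292, 0.000000); ×(4π/17) → (0.270023, 0.000000). Real part: 0.270023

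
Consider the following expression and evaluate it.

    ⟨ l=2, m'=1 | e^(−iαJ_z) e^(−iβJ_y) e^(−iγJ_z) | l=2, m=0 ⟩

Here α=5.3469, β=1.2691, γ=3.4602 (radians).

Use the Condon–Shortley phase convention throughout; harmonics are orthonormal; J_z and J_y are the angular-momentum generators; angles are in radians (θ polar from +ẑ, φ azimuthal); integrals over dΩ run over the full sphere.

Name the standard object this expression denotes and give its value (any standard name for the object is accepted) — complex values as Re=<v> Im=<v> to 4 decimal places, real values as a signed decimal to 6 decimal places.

Wigner D-matrix element, Re=-0.2060 Im=-0.2799

This is a Wigner D-matrix element — the rotation-matrix element ⟨l m'| R(α,β,γ) |l m⟩ in the angular-momentum basis.
First d^2_{1,0}(β=1.2691), then the phase factors e^{-i(1)α} and e^{-i(0)γ}:
With c≡cos(β/2)=0.805339 and s≡sin(β/2)=0.592815, N=[6·1·2·2]^{1/2}=4.898979
Admissible k: 0..1 (factorial args all ≥0)
  k=0: (−1)^1·4.8990/(2)·0.8053^3·0.5928^1 = -0.758456
  k=1: (−1)^2·4.8990/(2)·0.8053^1·0.5928^3 = +0.410972
d^2_{1,0}(1.2691) = -0.758456 +0.410972 = -0.347484
D = (+0.592784+0.805362i)·(-0.347484)·(+1.000000+0.000000i) = -0.205983-0.279850i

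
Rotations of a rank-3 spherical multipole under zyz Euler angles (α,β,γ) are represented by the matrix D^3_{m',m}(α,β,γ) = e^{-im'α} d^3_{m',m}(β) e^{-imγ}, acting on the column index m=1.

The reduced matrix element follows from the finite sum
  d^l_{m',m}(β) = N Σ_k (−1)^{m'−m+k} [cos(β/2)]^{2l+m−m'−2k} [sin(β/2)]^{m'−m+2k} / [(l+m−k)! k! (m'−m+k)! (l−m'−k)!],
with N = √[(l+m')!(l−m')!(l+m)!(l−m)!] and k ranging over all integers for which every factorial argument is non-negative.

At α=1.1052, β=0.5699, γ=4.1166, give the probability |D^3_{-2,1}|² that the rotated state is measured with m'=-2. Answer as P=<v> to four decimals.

First d^3_{-2,1}(β=0.5699), then the phase factors e^{-i(-2)α} and e^{-i(1)γ}:
With c≡cos(β/2)=0.959676 and s≡sin(β/2)=0.281109, N=[1·120·24·2]^{1/2}=75.894664
k∈{3,4} keeps every argument non-negative
  k=3: (−1)^0·75.8947/(12)·0.9597^3·0.2811^3 = +0.124174
  k=4: (−1)^1·75.8947/(24)·0.9597^1·0.2811^5 = -0.005327
d^3_{-2,1}(0.5699) = +0.124174 -0.005327 = +0.118847
|D^3_{-2,1}|² = |d^3_{-2,1}(β)|² = (+0.118847)² = 0.014125 (the z-rotation phases have unit modulus)

P=0.0141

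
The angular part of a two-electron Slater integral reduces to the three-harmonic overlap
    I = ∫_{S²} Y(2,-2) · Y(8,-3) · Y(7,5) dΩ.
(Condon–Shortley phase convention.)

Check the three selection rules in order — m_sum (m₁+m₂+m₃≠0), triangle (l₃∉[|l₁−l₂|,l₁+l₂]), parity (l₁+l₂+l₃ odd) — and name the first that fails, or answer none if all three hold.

parity

Σmᵢ = 0  ✓
l₃∈[|l₁−l₂|,l₁+l₂]=[6,10], have l₃=7  ✓
Σlᵢ = 17 ⇒ odd  ✗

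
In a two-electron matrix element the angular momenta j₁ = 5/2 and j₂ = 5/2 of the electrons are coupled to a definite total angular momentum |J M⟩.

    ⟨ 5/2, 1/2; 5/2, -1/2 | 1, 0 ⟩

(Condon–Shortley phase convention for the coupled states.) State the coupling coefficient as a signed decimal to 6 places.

+0.119523  (= +√(1/70))

j₁+j₂−J=4  J+j₁−j₂=1  J−j₁+j₂=1  j₁+j₂+J+1=7
(j₁±m₁, j₂±m₂, J±M) = (3,2,2,3,1,1)
P² = 72/35
sum k=1..2:
  [1] −1/6 = -1/6
  [2] +1/4 = 1/4
S = 1/12
C² = P²·S² = 1/70 ; C = +0.119523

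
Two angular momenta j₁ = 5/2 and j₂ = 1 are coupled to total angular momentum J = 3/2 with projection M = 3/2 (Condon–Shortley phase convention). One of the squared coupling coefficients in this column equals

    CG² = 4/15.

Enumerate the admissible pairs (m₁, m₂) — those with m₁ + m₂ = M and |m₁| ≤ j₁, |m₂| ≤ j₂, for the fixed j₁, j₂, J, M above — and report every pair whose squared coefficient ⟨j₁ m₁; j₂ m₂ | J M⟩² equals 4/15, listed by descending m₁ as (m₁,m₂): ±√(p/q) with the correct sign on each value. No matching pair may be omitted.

Admissible pairs with m₁+m₂ = M = 3/2: (1/2,1), (3/2,0), (5/2,-1)
  (m₁,m₂)=(5/2,-1): CG² = 2/3, CG = +√(2/3)
  (m₁,m₂)=(3/2,0): CG² = 4/15, CG = −√(4/15)   ← matches the target
  (m₁,m₂)=(1/2,1): CG² = 1/15, CG = +√(1/15)
Pairs with CG² = 4/15: (3/2,0): −√(4/15)

(3/2,0): −√(4/15)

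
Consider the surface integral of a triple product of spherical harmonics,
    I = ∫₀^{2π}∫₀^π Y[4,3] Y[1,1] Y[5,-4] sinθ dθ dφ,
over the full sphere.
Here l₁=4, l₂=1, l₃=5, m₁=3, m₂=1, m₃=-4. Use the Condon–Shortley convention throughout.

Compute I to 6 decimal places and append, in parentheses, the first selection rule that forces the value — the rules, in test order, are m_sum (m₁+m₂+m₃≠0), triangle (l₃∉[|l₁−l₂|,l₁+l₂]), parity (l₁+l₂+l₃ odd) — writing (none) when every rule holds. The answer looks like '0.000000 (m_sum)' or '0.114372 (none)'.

0.294638 (none)

Checks pass: Σm=0; 10 even; l₃=5∈[3,5].
(2·4+1)(2·1+1)(2·5+1) = 297
Δ: 0! 8! 2! / 11! → 1/495
sum: t=0:+1/576 = 1/576
3j²(4 1 5; 0 0 0) = Δ·Π!·Σ² = 5/99  (sign -1)
sum: t=0:+1/10080 = 1/10080
3j²(4 1 5; 3 1 -4) = Δ·Π!·Σ² = 4/55  (sign -1)
combine: 4πI² = 297·5/99·4/55 = 12/11
take √, sign +1: I = 0.29463840
No selection rule forces the value: the integral is nonzero (none).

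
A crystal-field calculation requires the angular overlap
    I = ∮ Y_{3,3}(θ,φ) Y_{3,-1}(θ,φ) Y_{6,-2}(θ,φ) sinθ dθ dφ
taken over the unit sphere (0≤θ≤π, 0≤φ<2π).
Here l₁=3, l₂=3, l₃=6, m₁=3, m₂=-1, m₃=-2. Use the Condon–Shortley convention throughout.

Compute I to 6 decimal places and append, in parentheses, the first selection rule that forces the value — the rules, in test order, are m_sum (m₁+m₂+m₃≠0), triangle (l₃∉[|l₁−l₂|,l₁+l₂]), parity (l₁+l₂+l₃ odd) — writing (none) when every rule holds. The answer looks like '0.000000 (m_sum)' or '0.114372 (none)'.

Checks pass: Σm=0; 12 even; l₃=6∈[0,6].
(2·3+1)(2·3+1)(2·6+1) = 637
Δ: 0! 6! 6! / 13! → 1/12012
sum: t=0:+1/1296 = 1/1296
3j²(3 3 6; 0 0 0) = Δ·Π!·Σ² = 100/3003  (sign +1)
sum: t=0:+1/34560 = 1/34560
3j²(3 3 6; 3 -1 -2) = Δ·Π!·Σ² = 1/429  (sign +1)
combine: 4πI² = 637·100/3003·1/429 = 700/14157
take √, sign +1: I = 0.06272757
No selection rule forces the value: the integral is nonzero (none).

0.062728 (none)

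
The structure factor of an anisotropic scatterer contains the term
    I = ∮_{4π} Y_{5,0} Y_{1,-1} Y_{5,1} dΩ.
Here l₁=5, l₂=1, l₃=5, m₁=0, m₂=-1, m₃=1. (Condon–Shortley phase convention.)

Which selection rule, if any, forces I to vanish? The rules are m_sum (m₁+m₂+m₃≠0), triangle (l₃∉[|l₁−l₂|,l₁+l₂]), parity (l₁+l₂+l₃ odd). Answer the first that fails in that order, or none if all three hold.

parity

azimuthal sum: 0 − 1 + 1 = 0  ✓
4 ≤ 5 ≤ 6 (triangle on l)  ✓
L = 5 + 1 + 5 = 11 (odd)  ✗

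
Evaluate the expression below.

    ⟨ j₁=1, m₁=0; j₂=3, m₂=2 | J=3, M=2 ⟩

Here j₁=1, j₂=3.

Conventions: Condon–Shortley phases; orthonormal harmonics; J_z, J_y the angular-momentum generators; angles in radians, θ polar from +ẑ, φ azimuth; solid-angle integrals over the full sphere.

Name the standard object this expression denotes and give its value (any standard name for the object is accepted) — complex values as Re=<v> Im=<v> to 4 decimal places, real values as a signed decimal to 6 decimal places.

This is a Clebsch–Gordan (vector-coupling) coefficient.
√[7·1!1!5!/8! · 1!1!5!1!5!1!] = √(300)
  +(−1)^0/∏(0,1,1,5,0,0)! = 1/120  (running 1/120)
  +(−1)^1/∏(1,0,0,4,1,1)! = -1/24  (running -1/30)
⟨..|..⟩ = √(300)·(-1/30) = -0.577350

Clebsch–Gordan coefficient, −√(1/3) ≈ -0.577350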